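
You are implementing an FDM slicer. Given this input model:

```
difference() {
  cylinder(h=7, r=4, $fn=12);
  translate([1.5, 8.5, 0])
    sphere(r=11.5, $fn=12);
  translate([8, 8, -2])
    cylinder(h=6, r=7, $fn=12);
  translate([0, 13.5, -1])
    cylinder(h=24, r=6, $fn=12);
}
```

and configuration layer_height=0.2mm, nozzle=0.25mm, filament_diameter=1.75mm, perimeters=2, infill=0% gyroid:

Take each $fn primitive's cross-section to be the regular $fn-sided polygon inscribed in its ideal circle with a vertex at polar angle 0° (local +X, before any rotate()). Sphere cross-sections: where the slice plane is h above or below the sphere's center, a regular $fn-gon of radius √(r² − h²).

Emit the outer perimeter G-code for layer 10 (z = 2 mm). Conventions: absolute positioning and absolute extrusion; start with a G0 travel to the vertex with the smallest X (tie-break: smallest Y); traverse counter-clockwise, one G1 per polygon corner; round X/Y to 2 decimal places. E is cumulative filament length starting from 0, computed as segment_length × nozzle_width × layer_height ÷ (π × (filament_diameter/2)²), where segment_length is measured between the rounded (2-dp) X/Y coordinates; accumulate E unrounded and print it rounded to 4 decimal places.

G0 X-3.61 Y-1.46 Z2.00
G1 X-3.46 Y-2.00 E0.0117
G1 X-2.00 Y-3.46 E0.0546
G1 X0.00 Y-4.00 E0.0976
G1 X2.00 Y-3.46 E0.1407
G1 X3.06 Y-2.41 E0.1717
G1 X1.50 Y-2.82 E0.2052
G1 X-3.61 Y-1.46 E0.3152

At z = 2 mm: the r=4 cylinder gives a regular 12-gon of circumradius 4 (constant along its height); the sphere at (1.5, 8.5): section is a regular 12-gon, circumradius = √(r²−h²) = √(11.5²−2²) = 11.325; the cylinder at (8, 8): section is a regular 12-gon, circumradius r=7; the r=6 cylinder at (0, 13.5) gives a regular 12-gon of circumradius 6 (constant along its height); After the difference (first − rest): starting from the r=4 cylinder, the r=11.5 sphere at (1.5, 8.5) partially overlaps it — only the 40.73 mm² overlap (of its 384.75 mm²) is removed, clipping the outline; the r=7 cylinder at (8, 8) misses the remaining region (no effect); the r=6 cylinder at (0, 13.5) misses the remaining region (no effect) — 1 connected region. The outline is a single polygon with 7 vertices. Extrusion per mm of travel: 0.25 × 0.2 / (π × 0.875²) = 0.020788. Accumulating E over each segment gives final E = 0.3152.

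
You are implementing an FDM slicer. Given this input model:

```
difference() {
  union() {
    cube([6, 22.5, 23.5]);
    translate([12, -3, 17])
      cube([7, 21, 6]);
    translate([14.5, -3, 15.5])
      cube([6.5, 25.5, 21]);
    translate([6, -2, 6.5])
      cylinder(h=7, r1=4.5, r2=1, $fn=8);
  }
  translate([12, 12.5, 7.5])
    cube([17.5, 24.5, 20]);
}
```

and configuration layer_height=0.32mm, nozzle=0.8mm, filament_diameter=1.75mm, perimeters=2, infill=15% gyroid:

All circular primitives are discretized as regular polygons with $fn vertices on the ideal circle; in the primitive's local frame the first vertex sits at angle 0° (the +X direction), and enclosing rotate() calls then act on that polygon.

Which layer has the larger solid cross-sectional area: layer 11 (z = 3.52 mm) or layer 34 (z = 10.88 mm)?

Layer 11 (z = 3.52): the 6×22.5 cube contributes its full rectangle (area 135.00 mm²); the cube at (12, -3) does not reach this height (z outside [17, 23]); the cube at (14.5, -3) is absent (z outside [15.5, 36.5]); the cone at (6, -2) does not reach this height (z outside [6.5, 13.5]); Merging all regions: only the 6×22.5 cube is present, so the union is just that shape — area = 135.00 mm²; the cube at (12, 12.5) is absent (z outside [7.5, 27.5]); Taking the first minus the rest: none of the subtracted shapes is present at this height, so that combined region is unchanged — area = 135.00 mm². So its area = 135.00 mm². Layer 34 (z = 10.88): the cube (footprint 6×22.5) is included at this height (area 135.00 mm²); the cube at (12, -3) is absent (z outside [17, 23]); the cube at (14.5, -3) does not reach this height (z outside [15.5, 36.5]); the cone at (6, -2): at t=0.626 of its height the radius interpolates to r₁+(r₂−r₁)t = 2.310, giving a regular 8-gon of that circumradius (area = (8/2)·2.310²·sin(360°/8) = 15.09 mm²); Taking the union: the regions partially overlap — summed areas 150.09 mm² minus the doubly-counted overlap 0.12 mm² gives 149.98 mm² — area = 149.98 mm²; the cube at (12, 12.5) is present — its section is the full 17.5×24.5 rectangle (area 428.75 mm²); After the difference (first − rest): starting from the result so far (149.98 mm²), the 17.5×24.5 cube at (12, 12.5) misses the remaining region (no effect) — area = 149.98 mm². So its area = 149.98 mm². Layer 34 is larger (149.98 vs 135.00 mm²).

layer 34 (z = 10.88 mm)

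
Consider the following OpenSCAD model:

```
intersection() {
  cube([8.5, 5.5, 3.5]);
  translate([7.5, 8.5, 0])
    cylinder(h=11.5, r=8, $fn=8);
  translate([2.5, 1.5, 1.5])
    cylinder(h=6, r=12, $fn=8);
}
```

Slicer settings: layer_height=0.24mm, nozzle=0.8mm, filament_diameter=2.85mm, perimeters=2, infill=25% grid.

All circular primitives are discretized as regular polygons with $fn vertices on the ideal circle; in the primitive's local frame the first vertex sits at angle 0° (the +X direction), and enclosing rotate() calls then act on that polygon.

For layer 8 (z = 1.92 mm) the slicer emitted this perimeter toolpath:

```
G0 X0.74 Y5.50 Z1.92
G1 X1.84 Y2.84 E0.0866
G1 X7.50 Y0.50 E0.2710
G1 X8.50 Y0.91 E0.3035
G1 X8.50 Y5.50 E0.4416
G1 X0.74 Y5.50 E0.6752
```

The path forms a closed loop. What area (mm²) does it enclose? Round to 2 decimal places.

27.94 mm²

Apply the shoelace formula to the sequence of (X, Y) vertices; enclosed area = 27.94 mm².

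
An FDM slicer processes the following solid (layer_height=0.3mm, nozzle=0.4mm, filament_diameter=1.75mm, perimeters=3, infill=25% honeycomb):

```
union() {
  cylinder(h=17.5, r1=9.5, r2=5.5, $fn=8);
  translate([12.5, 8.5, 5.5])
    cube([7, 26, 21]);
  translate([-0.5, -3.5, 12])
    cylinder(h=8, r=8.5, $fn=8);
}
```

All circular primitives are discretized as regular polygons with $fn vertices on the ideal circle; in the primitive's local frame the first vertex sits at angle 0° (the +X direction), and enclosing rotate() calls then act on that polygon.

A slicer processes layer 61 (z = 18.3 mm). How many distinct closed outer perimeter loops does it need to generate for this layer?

2

At z = 18.3 mm: the cone is not intersected at this z (z outside [0, 17.5]); the cube at (12.5, 8.5) is present — its section is the full 7×26 rectangle; the r=8.5 cylinder at (-0.5, -3.5) gives a regular 8-gon of circumradius 8.5 (constant along its height); Merging all regions: the 2 present regions are separate (no shared area or edge), so areas and boundary lengths simply add and each stays a separate island — 2 connected regions. The result has 2 disconnected regions.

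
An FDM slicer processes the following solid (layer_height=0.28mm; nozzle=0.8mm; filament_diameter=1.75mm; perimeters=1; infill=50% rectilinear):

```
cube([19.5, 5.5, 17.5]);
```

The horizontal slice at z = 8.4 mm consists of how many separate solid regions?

At z = 8.4 mm: the cube (footprint 19.5×5.5) is included at this height. The result has 1 disconnected region.

1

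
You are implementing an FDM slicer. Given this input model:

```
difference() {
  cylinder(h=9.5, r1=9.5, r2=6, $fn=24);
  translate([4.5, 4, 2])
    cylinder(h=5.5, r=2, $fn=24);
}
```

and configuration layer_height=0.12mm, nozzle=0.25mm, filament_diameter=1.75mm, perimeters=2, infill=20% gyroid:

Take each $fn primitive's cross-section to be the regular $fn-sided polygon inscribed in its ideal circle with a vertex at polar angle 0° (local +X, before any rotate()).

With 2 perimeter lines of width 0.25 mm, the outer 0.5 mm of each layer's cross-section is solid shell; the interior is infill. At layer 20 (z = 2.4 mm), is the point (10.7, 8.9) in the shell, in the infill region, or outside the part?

outside

At z = 2.4 mm: the cone: at t=0.253 of its height the radius interpolates to r₁+(r₂−r₁)t = 8.616, giving a regular 24-gon of that circumradius; the cylinder at (4.5, 4): section is a regular 24-gon, circumradius r=2; Subtracting the remaining from the first: starting from the cone, the r=2 cylinder at (4.5, 4) lies wholly inside it (removes its full 12.42 mm² and its 12.53 mm outline becomes a hole wall) — 1 connected region with 1 hole. Overall, the cross-section is one region with 1 hole. The nearest boundary edge runs (6.09, 6.09)→(7.46, 4.31); distance from the point to it = 5.36 mm. The point is not inside any of the regions above, so it lies outside the cross-section (5.36 mm from the nearest boundary).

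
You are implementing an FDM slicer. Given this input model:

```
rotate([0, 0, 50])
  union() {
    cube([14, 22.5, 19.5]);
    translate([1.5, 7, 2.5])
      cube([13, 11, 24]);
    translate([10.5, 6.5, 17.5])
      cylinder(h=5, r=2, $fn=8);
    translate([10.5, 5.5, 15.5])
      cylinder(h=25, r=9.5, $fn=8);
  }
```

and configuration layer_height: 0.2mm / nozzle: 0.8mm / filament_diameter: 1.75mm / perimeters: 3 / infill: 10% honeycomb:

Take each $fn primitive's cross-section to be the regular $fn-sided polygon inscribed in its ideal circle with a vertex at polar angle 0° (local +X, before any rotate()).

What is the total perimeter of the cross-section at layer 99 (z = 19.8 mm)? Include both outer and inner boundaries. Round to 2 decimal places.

At z = 19.8 mm: the cube is absent (z outside [0, 19.5]); the cube at (1.5, 7) is present — its section is the full 13×11 rectangle (perimeter 48.00 mm); the r=2 cylinder at (10.5, 6.5) gives a regular 8-gon of circumradius 2 (constant along its height) (perimeter = 2·8·2.000·sin(180°/8) = 12.25 mm); the cylinder at (10.5, 5.5): section is a regular 8-gon, circumradius r=9.5 (perimeter = 2·8·9.500·sin(180°/8) = 58.17 mm); Combining (union): the regions partially overlap (shared area 90.03 mm²), so the edge portions inside another operand are dropped and the merged outline is re-measured after clipping — boundary = 69.70 mm; (whole slice rotated 50° about Z — lengths, areas and connectivity unchanged). Overall, the cross-section is a single solid region. Total boundary length (outer) = 69.70 mm.

69.70 mm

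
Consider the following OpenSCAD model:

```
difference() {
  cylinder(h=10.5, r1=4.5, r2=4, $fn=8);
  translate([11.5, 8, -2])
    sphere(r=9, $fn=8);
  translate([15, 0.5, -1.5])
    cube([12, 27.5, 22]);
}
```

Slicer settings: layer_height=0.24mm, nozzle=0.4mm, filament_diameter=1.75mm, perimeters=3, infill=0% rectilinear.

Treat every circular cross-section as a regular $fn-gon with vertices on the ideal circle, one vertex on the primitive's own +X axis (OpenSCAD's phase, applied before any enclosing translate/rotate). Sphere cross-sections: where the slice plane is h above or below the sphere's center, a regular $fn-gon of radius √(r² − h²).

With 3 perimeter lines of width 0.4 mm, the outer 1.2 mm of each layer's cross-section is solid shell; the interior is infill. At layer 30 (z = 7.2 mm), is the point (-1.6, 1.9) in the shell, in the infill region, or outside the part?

At z = 7.2 mm: the cone: at t=0.686 of its height the radius interpolates to r₁+(r₂−r₁)t = 4.157, giving a regular 8-gon of that circumradius; the sphere at (11.5, 8) does not reach this height (|z−center|=9.200 > r=9); the cube at (15, 0.5) is present — its section is the full 12×27.5 rectangle; Subtracting the remaining from the first: starting from the cone, the 12×27.5 cube at (15, 0.5) misses the remaining region (no effect) — 1 connected region. Overall, the cross-section is a single solid region. The nearest boundary edge runs (-2.94, 2.94)→(0.00, 4.16); distance from the point to it = 1.47 mm. The point is inside the cross-section and 1.47 mm from the nearest boundary — more than the 1.2 mm shell width (3 × 0.4), so it's in the infill interior.

infill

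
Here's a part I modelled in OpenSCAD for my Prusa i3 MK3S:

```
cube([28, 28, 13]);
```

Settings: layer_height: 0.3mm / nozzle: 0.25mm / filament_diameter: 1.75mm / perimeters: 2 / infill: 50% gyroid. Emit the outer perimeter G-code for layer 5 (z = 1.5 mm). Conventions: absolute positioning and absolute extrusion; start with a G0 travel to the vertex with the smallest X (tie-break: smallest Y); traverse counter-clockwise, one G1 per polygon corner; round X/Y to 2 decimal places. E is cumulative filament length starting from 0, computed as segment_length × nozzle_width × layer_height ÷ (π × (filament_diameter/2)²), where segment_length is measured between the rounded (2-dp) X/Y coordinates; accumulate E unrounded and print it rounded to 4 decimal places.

G0 X0.00 Y0.00 Z1.50
G1 X28.00 Y0.00 E0.8731
G1 X28.00 Y28.00 E1.7462
G1 X0.00 Y28.00 E2.6192
G1 X0.00 Y0.00 E3.4923

At z = 1.5 mm: the cube (footprint 28×28) is included at this height. The outline is a single polygon with 4 vertices. Extrusion per mm of travel: 0.25 × 0.3 / (π × 0.875²) = 0.031181. Accumulating E over each segment gives final E = 3.4923.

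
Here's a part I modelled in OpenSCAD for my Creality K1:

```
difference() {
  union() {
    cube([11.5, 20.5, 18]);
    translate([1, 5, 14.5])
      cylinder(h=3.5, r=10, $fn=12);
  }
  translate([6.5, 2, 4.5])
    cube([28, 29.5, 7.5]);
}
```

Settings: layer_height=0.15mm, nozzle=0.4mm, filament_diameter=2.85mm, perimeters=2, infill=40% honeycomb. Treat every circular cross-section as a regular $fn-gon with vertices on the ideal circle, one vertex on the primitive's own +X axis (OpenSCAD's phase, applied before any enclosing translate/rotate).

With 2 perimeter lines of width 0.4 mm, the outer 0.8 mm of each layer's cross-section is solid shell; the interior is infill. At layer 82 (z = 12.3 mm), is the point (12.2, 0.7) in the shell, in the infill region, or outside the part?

At z = 12.3 mm: the cube is present — its section is the full 11.5×20.5 rectangle; the cylinder at (1, 5) is not intersected at this z (z outside [14.5, 18]); Combining (union): only the 11.5×20.5 cube is present, so the union is just that shape — 1 connected region; the cube at (6.5, 2) is absent (z outside [4.5, 12]); Subtracting the remaining from the first: none of the subtracted shapes is present at this height, so the result so far is unchanged — 1 connected region. Overall, the cross-section is a single solid region. The nearest boundary edge runs (11.50, 0.00)→(11.50, 20.50); distance from the point to it = 0.70 mm. The point is not inside any of the regions above, so it lies outside the cross-section (0.70 mm from the nearest boundary).

outside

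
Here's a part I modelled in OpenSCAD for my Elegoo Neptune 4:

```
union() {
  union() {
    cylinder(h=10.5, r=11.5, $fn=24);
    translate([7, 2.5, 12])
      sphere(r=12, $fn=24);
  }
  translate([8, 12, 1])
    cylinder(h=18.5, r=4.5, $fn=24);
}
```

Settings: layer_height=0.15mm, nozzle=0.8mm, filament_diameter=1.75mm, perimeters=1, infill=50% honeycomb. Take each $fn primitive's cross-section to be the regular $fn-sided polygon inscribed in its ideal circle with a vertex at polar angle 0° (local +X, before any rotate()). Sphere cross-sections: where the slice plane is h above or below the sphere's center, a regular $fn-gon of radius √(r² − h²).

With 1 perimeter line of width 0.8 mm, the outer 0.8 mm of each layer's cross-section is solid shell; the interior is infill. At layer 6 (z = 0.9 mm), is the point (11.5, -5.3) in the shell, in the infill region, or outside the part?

outside

At z = 0.9 mm: the r=11.5 cylinder gives a regular 24-gon of circumradius 11.5 (constant along its height); the r=12 sphere at (7, 2.5) slices to a regular 24-gon of circumradius 4.560 (√(r²−h²) with h=11.1 from center); Taking the union: the regions partially overlap (shared area 62.66 mm²), so overlapping operands fuse into one piece — 1 connected region; the cylinder at (8, 12) does not reach this height (z outside [1, 19.5]); Merging all regions: only the result so far is present, so the union is just that shape — 1 connected region. Overall, the cross-section is a single solid region. The nearest boundary edge runs (11.11, -2.98)→(9.96, -5.75); distance from the point to it = 1.25 mm. The point is not inside any of the regions above, so it lies outside the cross-section (1.25 mm from the nearest boundary).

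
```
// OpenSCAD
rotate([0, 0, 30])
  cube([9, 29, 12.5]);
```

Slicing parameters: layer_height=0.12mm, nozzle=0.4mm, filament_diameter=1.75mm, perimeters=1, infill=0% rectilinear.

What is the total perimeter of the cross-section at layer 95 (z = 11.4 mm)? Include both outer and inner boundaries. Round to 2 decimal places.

At z = 11.4 mm: the 9×29 cube contributes its full rectangle (perimeter 76.00 mm); (rotated 30° about Z; rotation is an isometry so areas/perimeters/island counts are preserved). Overall, the cross-section is a single solid region. Total boundary length (outer) = 76.00 mm.

76.00 mm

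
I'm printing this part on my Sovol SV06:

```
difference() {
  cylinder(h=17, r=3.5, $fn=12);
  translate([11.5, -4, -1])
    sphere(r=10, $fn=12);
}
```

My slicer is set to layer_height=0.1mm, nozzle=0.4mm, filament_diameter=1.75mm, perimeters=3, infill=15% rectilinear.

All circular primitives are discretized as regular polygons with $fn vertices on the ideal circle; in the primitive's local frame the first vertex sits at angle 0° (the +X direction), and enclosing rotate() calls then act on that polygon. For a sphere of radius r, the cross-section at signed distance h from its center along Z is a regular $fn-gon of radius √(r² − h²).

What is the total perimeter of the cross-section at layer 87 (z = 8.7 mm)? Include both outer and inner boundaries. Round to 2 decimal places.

At z = 8.7 mm: the r=3.5 cylinder gives a regular 12-gon of circumradius 3.5 (constant along its height) (perimeter = 2·12·3.500·sin(180°/12) = 21.74 mm); the r=10 sphere at (11.5, -4) contributes a regular 12-gon of circumradius √(10²−9.7²) = 2.431 (perimeter = 2·12·2.431·sin(180°/12) = 15.10 mm); After the difference (first − rest): starting from the r=3.5 cylinder, the r=10 sphere at (11.5, -4) misses the remaining region (no effect) — boundary = 21.74 mm. Overall, the cross-section is a single solid region. Total boundary length (outer) = 21.74 mm.

21.74 mm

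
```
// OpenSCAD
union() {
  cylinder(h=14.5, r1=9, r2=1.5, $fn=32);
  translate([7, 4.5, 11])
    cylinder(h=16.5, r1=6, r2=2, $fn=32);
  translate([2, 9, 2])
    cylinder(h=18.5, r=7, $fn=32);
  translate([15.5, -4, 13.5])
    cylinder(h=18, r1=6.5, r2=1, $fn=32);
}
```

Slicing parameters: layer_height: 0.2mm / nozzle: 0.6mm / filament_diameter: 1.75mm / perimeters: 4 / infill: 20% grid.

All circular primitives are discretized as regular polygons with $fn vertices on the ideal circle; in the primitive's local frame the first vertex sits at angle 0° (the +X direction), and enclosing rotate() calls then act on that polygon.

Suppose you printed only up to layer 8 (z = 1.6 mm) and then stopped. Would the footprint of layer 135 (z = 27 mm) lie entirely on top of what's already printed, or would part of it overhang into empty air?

Compare the two slices. At z = 1.6: the cone: at t=0.110 of its height the radius interpolates to r₁+(r₂−r₁)t = 8.172, giving a regular 32-gon of that circumradius (area = (32/2)·8.172²·sin(360°/32) = 208.48 mm²); the cone at (7, 4.5) is not intersected at this z (z outside [11, 27.5]); the cylinder at (2, 9) does not reach this height (z outside [2, 20.5]); the cone at (15.5, -4) is absent (z outside [13.5, 31.5]); Merging all regions: only the cone is present, so the union is just that shape — area = 208.48 mm². At z = 27: the cone is absent (z outside [0, 14.5]); the cone at (7, 4.5): at t=0.970 of its height the radius interpolates to r₁+(r₂−r₁)t = 2.121, giving a regular 32-gon of that circumradius (area = (32/2)·2.121²·sin(360°/32) = 14.05 mm²); the cylinder at (2, 9) is absent (z outside [2, 20.5]); the cone at (15.5, -4) (r1=6.5→r2=1) has section circumradius 2.375 here — a regular 32-gon (area = (32/2)·2.375²·sin(360°/32) = 17.61 mm²); Merging all regions: the 2 present regions are separate (no shared area or edge), so areas and boundary lengths simply add and each stays a separate island — area = 31.65 mm². Checking containment: at z = 27 the cross-section extends beyond the z = 1.6 cross-section by about 25.74 mm².

part overhangs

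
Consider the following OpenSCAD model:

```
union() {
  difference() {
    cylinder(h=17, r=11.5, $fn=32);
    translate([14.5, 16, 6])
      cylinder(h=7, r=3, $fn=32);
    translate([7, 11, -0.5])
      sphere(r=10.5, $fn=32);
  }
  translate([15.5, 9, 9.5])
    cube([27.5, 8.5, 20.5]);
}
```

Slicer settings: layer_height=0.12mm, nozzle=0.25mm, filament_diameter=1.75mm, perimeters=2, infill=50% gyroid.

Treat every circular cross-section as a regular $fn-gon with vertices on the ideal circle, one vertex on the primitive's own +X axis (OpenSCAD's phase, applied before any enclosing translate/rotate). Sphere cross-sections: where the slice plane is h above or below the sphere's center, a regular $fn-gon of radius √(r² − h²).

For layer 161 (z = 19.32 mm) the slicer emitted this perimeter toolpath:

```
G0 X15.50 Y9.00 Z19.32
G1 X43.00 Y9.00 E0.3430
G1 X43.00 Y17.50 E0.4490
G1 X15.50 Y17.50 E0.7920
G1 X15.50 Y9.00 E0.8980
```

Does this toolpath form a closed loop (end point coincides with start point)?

Start point (G0): (15.50, 9.00). End point (last G1): the path returns to the start — closed.

yes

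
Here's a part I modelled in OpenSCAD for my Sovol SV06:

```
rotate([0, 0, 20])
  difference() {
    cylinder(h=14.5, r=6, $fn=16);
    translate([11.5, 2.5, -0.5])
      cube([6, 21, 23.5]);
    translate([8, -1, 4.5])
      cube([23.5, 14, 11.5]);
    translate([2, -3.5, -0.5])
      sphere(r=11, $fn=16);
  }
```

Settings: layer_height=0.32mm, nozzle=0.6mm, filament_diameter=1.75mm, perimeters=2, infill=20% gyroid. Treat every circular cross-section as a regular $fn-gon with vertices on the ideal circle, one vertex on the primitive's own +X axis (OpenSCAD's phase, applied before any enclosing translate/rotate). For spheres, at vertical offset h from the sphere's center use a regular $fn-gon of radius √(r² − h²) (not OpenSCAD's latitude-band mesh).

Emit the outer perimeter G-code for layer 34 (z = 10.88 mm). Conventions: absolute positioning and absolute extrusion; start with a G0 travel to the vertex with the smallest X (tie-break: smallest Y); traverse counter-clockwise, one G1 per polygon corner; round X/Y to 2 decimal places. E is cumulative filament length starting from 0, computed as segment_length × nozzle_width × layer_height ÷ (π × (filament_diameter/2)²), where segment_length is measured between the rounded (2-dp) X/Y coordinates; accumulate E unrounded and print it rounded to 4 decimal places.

At z = 10.88 mm: the cylinder: section is a regular 16-gon, circumradius r=6; the cube at (11.5, 2.5) (footprint 6×21) is included at this height; the cube at (8, -1) (footprint 23.5×14) is included at this height; the sphere at (2, -3.5) is not intersected at this z (|z−center|=11.380 > r=11); Subtracting the remaining from the first: starting from the r=6 cylinder, the 6×21 cube at (11.5, 2.5) misses the remaining region (no effect); the 23.5×14 cube at (8, -1) misses the remaining region (no effect) — 1 connected region; (whole slice rotated 20° about Z — lengths, areas and connectivity unchanged). The outline is a single polygon with 16 vertices. Extrusion per mm of travel: 0.6 × 0.32 / (π × 0.875²) = 0.079824. Accumulating E over each segment gives final E = 2.9894.

G0 X-5.99 Y0.26 Z10.88
G1 X-5.64 Y-2.05 E0.1865
G1 X-4.42 Y-4.05 E0.3735
G1 X-2.54 Y-5.44 E0.5601
G1 X-0.26 Y-5.99 E0.7474
G1 X2.05 Y-5.64 E0.9339
G1 X4.05 Y-4.42 E1.1209
G1 X5.44 Y-2.54 E1.3075
G1 X5.99 Y-0.26 E1.4947
G1 X5.64 Y2.05 E1.6812
G1 X4.42 Y4.05 E1.8682
G1 X2.54 Y5.44 E2.0549
G1 X0.26 Y5.99 E2.2421
G1 X-2.05 Y5.64 E2.4286
G1 X-4.05 Y4.42 E2.6156
G1 X-5.44 Y2.54 E2.8022
G1 X-5.99 Y0.26 E2.9894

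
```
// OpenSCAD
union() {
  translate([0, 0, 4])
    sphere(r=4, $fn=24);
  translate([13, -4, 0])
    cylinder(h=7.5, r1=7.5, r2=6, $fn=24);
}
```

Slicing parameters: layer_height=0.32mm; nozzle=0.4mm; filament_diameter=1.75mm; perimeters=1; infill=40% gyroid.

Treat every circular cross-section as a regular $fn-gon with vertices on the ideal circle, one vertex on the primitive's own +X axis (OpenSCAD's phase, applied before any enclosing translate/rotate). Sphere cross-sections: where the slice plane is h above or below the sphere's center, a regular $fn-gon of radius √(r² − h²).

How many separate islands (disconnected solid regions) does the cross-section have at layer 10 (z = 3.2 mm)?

At z = 3.2 mm: the r=4 sphere contributes a regular 24-gon of circumradius √(4²−0.8²) = 3.919; the cone at (13, -4) contributes a regular 24-gon of circumradius 6.860 (interpolated between r1=7.5 and r2=6 at t=0.427); Taking the union: the 2 present regions are separate (no shared area or edge), so areas and boundary lengths simply add and each stays a separate island — 2 connected regions. Overall, the cross-section has 2 separate islands. Island count = 2.

2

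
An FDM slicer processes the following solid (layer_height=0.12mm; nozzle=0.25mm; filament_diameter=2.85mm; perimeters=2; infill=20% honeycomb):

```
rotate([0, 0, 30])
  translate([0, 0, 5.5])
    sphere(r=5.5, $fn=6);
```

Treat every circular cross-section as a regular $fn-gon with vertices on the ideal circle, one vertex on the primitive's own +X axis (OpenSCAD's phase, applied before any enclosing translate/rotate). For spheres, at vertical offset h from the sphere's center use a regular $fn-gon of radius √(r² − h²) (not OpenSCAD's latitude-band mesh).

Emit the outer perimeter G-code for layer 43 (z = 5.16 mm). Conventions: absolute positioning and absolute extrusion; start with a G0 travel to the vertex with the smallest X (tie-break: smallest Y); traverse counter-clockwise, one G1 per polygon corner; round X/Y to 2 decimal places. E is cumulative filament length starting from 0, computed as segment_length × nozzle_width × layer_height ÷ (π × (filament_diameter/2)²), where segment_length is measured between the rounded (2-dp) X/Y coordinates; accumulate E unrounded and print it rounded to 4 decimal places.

At z = 5.16 mm: the r=5.5 sphere contributes a regular 6-gon of circumradius √(5.5²−0.34²) = 5.489; (whole slice rotated 30° about Z — lengths, areas and connectivity unchanged). The outline is a single polygon with 6 vertices. Extrusion per mm of travel: 0.25 × 0.12 / (π × 1.425²) = 0.004703. Accumulating E over each segment gives final E = 0.1548.

G0 X-4.75 Y-2.74 Z5.16
G1 X0.00 Y-5.49 E0.0258
G1 X4.75 Y-2.74 E0.0516
G1 X4.75 Y2.74 E0.0774
G1 X0.00 Y5.49 E0.1032
G1 X-4.75 Y2.74 E0.1290
G1 X-4.75 Y-2.74 E0.1548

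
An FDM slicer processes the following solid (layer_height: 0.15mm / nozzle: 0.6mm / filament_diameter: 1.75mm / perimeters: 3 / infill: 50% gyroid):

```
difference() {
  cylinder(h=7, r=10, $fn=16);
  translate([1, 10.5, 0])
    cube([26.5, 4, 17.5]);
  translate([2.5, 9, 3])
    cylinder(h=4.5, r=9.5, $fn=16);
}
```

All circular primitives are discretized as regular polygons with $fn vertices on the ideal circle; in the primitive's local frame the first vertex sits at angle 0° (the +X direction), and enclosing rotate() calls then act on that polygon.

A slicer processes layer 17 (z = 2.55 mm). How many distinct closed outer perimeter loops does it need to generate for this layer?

At z = 2.55 mm: the r=10 cylinder gives a regular 16-gon of circumradius 10 (constant along its height); the cube at (1, 10.5) is present — its section is the full 26.5×4 rectangle; the cylinder at (2.5, 9) does not reach this height (z outside [3, 7.5]); After the difference (first − rest): starting from the r=10 cylinder, the 26.5×4 cube at (1, 10.5) misses the remaining region (no effect) — 1 connected region. The result has 1 disconnected region.

1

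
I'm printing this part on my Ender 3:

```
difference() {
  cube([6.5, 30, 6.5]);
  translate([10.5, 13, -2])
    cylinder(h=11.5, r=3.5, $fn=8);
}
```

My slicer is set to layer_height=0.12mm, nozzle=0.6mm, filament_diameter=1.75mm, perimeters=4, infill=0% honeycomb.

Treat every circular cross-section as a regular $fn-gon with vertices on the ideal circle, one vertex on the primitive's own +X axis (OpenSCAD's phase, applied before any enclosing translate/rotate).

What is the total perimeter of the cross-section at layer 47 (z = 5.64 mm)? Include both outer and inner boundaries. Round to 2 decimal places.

73.00 mm

At z = 5.64 mm: the 6.5×30 cube contributes its full rectangle (perimeter 73.00 mm); the cylinder at (10.5, 13): section is a regular 8-gon, circumradius r=3.5 (perimeter = 2·8·3.500·sin(180°/8) = 21.43 mm); Taking the first minus the rest: starting from the 6.5×30 cube, the r=3.5 cylinder at (10.5, 13) misses the remaining region (no effect) — boundary = 73.00 mm. Overall, the cross-section is a single solid region. Total boundary length (outer) = 73.00 mm.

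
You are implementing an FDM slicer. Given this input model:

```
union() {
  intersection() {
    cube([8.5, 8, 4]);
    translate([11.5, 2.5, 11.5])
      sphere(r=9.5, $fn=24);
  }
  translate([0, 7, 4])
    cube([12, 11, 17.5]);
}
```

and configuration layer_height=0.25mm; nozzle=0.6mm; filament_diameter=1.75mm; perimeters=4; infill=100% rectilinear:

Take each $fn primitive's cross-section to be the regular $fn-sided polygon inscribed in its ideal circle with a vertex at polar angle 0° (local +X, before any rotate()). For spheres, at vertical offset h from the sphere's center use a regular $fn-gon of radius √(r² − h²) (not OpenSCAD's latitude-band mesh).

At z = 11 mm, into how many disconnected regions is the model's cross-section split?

1

At z = 11 mm: the cube is absent (z outside [0, 4]); the r=9.5 sphere at (11.5, 2.5) contributes a regular 24-gon of circumradius √(9.5²−0.5²) = 9.487; Taking the intersection: at least one operand is absent at this height, so nothing remains; the cube at (0, 7) (footprint 12×11) is included at this height; Combining (union): only the 12×11 cube at (0, 7) is present, so the union is just that shape — 1 connected region. The result has 1 disconnected region.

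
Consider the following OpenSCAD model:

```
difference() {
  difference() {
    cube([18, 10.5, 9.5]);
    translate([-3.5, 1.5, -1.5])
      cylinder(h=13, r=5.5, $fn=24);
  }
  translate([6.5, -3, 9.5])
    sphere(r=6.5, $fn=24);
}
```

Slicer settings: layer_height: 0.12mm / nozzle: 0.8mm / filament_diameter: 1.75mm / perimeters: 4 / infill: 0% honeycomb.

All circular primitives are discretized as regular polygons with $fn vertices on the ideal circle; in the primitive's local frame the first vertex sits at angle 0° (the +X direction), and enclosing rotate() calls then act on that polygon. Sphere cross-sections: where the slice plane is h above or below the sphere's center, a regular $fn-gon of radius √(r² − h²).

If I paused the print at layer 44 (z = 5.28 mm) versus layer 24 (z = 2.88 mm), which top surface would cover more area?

layer 24 (z = 2.88 mm)

Layer 44 (z = 5.28): the cube is present — its section is the full 18×10.5 rectangle (area 189.00 mm²); the cylinder at (-3.5, 1.5): section is a regular 24-gon, circumradius r=5.5 (area = (24/2)·5.500²·sin(360°/24) = 93.95 mm²); Subtracting the remaining from the first: starting from the 18×10.5 cube (189.00 mm²), the r=5.5 cylinder at (-3.5, 1.5) partially overlaps it — only the 8.60 mm² overlap (of its 93.95 mm²) is removed, clipping the outline — area = 180.40 mm²; the sphere at (6.5, -3): section is a regular 24-gon, circumradius = √(r²−h²) = √(6.5²−4.22²) = 4.944 (area = (24/2)·4.944²·sin(360°/24) = 75.91 mm²); Subtracting the remaining from the first: starting from the result so far (180.40 mm²), the r=6.5 sphere at (6.5, -3) partially overlaps it — only the 10.41 mm² overlap (of its 75.91 mm²) is removed, clipping the outline — area = 169.98 mm². So its area = 169.98 mm². Layer 24 (z = 2.88): the 18×10.5 cube contributes its full rectangle (area 189.00 mm²); the cylinder at (-3.5, 1.5): section is a regular 24-gon, circumradius r=5.5 (area = (24/2)·5.500²·sin(360°/24) = 93.95 mm²); Taking the first minus the rest: starting from the 18×10.5 cube (189.00 mm²), the r=5.5 cylinder at (-3.5, 1.5) partially overlaps it — only the 8.60 mm² overlap (of its 93.95 mm²) is removed, clipping the outline — area = 180.40 mm²; the sphere at (6.5, -3) is absent (|z−center|=6.620 > r=6.5); Taking the first minus the rest: none of the subtracted shapes is present at this height, so the result so far is unchanged — area = 180.40 mm². So its area = 180.40 mm². Layer 24 is larger (180.40 vs 169.98 mm²).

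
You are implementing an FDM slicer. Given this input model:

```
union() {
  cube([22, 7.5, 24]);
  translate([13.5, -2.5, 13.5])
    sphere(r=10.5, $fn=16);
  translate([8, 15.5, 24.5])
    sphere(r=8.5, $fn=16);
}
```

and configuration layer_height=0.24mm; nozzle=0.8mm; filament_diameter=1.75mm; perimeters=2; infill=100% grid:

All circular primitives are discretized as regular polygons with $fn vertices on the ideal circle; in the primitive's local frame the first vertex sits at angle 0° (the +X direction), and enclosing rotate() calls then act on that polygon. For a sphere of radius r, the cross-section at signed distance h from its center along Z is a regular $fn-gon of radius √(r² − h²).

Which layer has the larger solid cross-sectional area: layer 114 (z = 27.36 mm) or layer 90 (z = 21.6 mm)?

layer 90 (z = 21.6 mm)

Layer 114 (z = 27.36): the cube does not reach this height (z outside [0, 24]); the sphere at (13.5, -2.5) is not intersected at this z (|z−center|=13.860 > r=10.5); the r=8.5 sphere at (8, 15.5) slices to a regular 16-gon of circumradius 8.004 (√(r²−h²) with h=2.86 from center) (area = (16/2)·8.004²·sin(360°/16) = 196.15 mm²); Combining (union): only the r=8.5 sphere at (8, 15.5) is present, so the union is just that shape — area = 196.15 mm². So its area = 196.15 mm². Layer 90 (z = 21.6): the cube (footprint 22×7.5) is included at this height (area 165.00 mm²); the sphere at (13.5, -2.5): section is a regular 16-gon, circumradius = √(r²−h²) = √(10.5²−8.1²) = 6.681 (area = (16/2)·6.681²·sin(360°/16) = 136.66 mm²); the r=8.5 sphere at (8, 15.5) contributes a regular 16-gon of circumradius √(8.5²−2.9²) = 7.990 (area = (16/2)·7.990²·sin(360°/16) = 195.44 mm²); Taking the union: the regions partially overlap — summed areas 497.11 mm² minus the doubly-counted overlap 36.17 mm² gives 460.94 mm² — area = 460.94 mm². So its area = 460.94 mm². Layer 90 is larger (460.94 vs 196.15 mm²).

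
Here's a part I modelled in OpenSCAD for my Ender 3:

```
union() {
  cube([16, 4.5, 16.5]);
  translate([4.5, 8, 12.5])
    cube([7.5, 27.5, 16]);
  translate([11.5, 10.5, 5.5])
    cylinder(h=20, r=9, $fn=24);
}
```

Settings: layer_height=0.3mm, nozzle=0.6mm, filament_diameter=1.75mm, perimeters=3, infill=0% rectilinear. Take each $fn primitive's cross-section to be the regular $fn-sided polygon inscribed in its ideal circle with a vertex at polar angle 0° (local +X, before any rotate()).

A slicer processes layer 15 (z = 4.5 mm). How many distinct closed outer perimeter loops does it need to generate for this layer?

At z = 4.5 mm: the cube is present — its section is the full 16×4.5 rectangle; the cube at (4.5, 8) does not reach this height (z outside [12.5, 28.5]); the cylinder at (11.5, 10.5) is not intersected at this z (z outside [5.5, 25.5]); Merging all regions: only the 16×4.5 cube is present, so the union is just that shape — 1 connected region. The result has 1 disconnected region.

1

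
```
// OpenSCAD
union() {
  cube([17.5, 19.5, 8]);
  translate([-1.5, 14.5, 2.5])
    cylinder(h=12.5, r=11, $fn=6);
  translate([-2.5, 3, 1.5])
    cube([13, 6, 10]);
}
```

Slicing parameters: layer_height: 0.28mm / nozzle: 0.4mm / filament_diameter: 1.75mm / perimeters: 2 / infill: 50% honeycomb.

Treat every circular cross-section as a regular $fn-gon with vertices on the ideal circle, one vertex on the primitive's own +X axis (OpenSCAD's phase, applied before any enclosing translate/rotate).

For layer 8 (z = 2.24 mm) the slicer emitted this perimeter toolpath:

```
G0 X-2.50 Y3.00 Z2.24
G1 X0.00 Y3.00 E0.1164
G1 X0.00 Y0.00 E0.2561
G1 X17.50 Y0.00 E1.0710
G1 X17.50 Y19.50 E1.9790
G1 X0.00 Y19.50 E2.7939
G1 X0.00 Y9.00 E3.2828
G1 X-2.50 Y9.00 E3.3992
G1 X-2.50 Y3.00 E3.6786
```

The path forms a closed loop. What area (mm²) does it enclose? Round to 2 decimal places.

356.25 mm²

Apply the shoelace formula to the sequence of (X, Y) vertices; enclosed area = 356.25 mm².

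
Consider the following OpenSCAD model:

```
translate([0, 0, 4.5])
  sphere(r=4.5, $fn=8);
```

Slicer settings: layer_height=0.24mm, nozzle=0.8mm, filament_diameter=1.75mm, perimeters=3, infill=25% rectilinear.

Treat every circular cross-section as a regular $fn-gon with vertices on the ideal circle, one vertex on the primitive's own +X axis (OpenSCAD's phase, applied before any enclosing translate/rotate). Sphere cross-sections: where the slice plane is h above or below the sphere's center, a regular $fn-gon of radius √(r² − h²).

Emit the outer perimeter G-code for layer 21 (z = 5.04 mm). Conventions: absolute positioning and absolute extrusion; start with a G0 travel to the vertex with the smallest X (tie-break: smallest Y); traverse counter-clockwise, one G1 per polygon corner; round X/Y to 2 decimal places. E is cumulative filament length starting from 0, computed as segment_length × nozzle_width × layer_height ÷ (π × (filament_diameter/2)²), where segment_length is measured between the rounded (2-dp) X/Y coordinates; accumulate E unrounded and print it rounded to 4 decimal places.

At z = 5.04 mm: the r=4.5 sphere slices to a regular 8-gon of circumradius 4.467 (√(r²−h²) with h=0.54 from center). The outline is a single polygon with 8 vertices. Extrusion per mm of travel: 0.8 × 0.24 / (π × 0.875²) = 0.079824. Accumulating E over each segment gives final E = 2.1845.

G0 X-4.47 Y0.00 Z5.04
G1 X-3.16 Y-3.16 E0.2731
G1 X0.00 Y-4.47 E0.5461
G1 X3.16 Y-3.16 E0.8192
G1 X4.47 Y0.00 E1.0922
G1 X3.16 Y3.16 E1.3653
G1 X0.00 Y4.47 E1.6384
G1 X-3.16 Y3.16 E1.9114
G1 X-4.47 Y0.00 E2.1845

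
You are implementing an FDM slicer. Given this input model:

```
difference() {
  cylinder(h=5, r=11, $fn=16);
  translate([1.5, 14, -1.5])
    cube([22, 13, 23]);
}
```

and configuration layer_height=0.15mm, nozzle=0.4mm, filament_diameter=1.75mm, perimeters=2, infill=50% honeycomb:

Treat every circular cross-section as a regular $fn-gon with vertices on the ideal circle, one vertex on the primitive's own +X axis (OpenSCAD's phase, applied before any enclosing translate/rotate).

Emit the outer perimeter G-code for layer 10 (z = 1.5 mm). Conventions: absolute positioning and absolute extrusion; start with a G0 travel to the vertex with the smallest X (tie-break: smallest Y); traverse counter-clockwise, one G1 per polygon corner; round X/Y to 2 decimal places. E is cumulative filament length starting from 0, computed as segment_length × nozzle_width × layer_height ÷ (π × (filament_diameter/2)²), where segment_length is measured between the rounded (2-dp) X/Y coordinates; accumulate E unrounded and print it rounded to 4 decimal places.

G0 X-11.00 Y0.00 Z1.50
G1 X-10.16 Y-4.21 E0.1071
G1 X-7.78 Y-7.78 E0.2141
G1 X-4.21 Y-10.16 E0.3211
G1 X0.00 Y-11.00 E0.4282
G1 X4.21 Y-10.16 E0.5353
G1 X7.78 Y-7.78 E0.6424
G1 X10.16 Y-4.21 E0.7494
G1 X11.00 Y0.00 E0.8565
G1 X10.16 Y4.21 E0.9636
G1 X7.78 Y7.78 E1.0706
G1 X4.21 Y10.16 E1.1776
G1 X0.00 Y11.00 E1.2847
G1 X-4.21 Y10.16 E1.3918
G1 X-7.78 Y7.78 E1.4988
G1 X-10.16 Y4.21 E1.6059
G1 X-11.00 Y0.00 E1.7129

At z = 1.5 mm: the r=11 cylinder contributes a regular 16-gon of circumradius 11; the 22×13 cube at (1.5, 14) contributes its full rectangle; After the difference (first − rest): starting from the r=11 cylinder, the 22×13 cube at (1.5, 14) misses the remaining region (no effect) — 1 connected region. The outline is a single polygon with 16 vertices. Extrusion per mm of travel: 0.4 × 0.15 / (π × 0.875²) = 0.024945. Accumulating E over each segment gives final E = 1.7129.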